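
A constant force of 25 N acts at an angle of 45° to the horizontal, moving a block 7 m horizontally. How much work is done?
W = F·d·cosθ = (25)(7)cos(45°) = 123.7 J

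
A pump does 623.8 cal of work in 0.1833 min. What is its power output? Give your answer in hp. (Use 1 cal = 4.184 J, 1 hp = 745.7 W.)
Convert to SI: W = 2609.98 J, t = 10.998 s
P = W/t = 2609.98/10.998 = 237.314 W = 0.3182 hp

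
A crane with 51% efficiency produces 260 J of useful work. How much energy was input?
W_in = W_out/η = 260/0.51 = 509.8 J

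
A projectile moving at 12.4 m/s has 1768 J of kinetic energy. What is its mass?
m = 2·KE/v² = 2·1768/(12.4)² = 23.0 kg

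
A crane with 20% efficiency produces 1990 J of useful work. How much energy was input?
W_in = W_out/η = 1990/0.2 = 9950 J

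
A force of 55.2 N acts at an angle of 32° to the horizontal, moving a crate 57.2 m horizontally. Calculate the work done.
W = F·d·cosθ = (55.2)(57.2)cos(32°) = 2678 J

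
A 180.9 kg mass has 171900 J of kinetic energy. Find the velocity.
v = √(2·KE/m) = √(2·171900/180.9) = 43.59 m/s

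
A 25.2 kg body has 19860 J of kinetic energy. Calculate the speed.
v = √(2·KE/m) = √(2·19860/25.2) = 39.7 m/s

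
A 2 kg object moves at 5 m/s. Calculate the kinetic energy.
KE = ½mv² = ½(2)(5)² = 25.0 J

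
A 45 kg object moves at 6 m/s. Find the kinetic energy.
KE = ½mv² = ½(45)(6)² = 810.0 J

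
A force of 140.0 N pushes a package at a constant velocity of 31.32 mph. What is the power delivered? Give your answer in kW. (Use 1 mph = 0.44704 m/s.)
Convert to SI: F = 140.0 N, v = 14.0013 m/s
P = Fv = (140.0)(14.0013) = 1960.18 W = 1.96 kW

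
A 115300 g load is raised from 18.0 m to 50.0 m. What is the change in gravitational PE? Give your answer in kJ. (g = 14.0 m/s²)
Convert to SI: m = 115.3 kg, Δh = 32.0 m
ΔPE = mgΔh = (115.3)(14.0)(32.0) = 51654.4 J = 51.65 kJ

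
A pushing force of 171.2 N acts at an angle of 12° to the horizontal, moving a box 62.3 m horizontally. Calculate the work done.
W = F·d·cosθ = (171.2)(62.3)cos(12°) = 10430 J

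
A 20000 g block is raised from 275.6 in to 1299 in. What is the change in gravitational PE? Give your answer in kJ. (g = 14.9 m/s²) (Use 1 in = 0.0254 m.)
Convert to SI: m = 20.0 kg, Δh = 25.9944 m
ΔPE = mgΔh = (20.0)(14.9)(25.9944) = 7746.32 J = 7.746 kJ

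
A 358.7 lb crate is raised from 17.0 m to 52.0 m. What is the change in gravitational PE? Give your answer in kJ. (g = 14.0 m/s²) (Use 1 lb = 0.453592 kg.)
Convert to SI: m = 162.703 kg, Δh = 35.0 m
ΔPE = mgΔh = (162.703)(14.0)(35.0) = 79724.7 J = 79.72 kJ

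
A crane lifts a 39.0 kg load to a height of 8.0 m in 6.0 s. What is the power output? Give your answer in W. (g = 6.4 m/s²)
P = mgh/t = (39.0)(6.4)(8.0)/6.0 = 332.8 W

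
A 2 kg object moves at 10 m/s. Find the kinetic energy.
KE = ½mv² = ½(2)(10)² = 100.0 J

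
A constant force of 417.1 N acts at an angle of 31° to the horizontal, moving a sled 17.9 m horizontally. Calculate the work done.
W = F·d·cosθ = (417.1)(17.9)cos(31°) = 6400 J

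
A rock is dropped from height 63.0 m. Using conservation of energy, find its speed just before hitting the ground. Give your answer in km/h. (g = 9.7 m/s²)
mgh = ½mv² ⇒ v = √(2gh) = √(2·9.7·63.0) = 34.96 m/s = 125.9 km/h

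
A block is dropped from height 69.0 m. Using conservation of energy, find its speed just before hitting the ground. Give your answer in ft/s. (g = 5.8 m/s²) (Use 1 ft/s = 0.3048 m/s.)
mgh = ½mv² ⇒ v = √(2gh) = √(2·5.8·69.0) = 28.2913 m/s = 92.82 ft/s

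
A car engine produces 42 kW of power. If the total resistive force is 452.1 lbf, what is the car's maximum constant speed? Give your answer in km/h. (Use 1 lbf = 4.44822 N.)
Convert to SI: F = 2011.04 N
P = Fv ⇒ v = P/F = 42000 W/2011.04 N = 20.8847 m/s = 75.18 km/h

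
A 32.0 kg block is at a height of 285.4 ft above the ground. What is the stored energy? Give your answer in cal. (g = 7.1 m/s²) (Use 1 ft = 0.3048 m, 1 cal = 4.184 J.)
Convert to SI: m = 32.0 kg, h = 86.9899 m
PE = mgh = (32.0)(7.1)(86.9899) = 19764.1 J = 4724 cal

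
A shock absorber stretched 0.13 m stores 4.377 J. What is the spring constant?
k = 2·PE/x² = 2·4.377/(0.13)² = 518.0 N/m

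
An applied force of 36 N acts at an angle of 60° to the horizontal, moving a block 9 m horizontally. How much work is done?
W = F·d·cosθ = (36)(9)cos(60°) = 162.0 J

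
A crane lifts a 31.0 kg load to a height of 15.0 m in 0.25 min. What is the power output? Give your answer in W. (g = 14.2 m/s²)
Convert to SI: m = 31.0 kg, h = 15.0 m, t = 15.0 s
P = mgh/t = (31.0)(14.2)(15.0)/15.0 = 440.2 W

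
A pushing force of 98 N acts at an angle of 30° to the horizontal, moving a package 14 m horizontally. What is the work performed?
W = F·d·cosθ = (98)(14)cos(30°) = 1188 J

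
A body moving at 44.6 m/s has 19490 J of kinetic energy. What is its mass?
m = 2·KE/v² = 2·19490/(44.6)² = 19.6 kg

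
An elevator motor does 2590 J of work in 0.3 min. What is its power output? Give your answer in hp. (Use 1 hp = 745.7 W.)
Convert to SI: W = 2590.0 J, t = 18.0 s
P = W/t = 2590.0/18.0 = 143.889 W = 0.193 hp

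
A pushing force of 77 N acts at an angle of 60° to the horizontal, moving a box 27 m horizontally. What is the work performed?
W = F·d·cosθ = (77)(27)cos(60°) = 1040 J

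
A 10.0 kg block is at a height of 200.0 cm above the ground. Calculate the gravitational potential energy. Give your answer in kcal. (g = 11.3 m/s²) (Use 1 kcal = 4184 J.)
Convert to SI: m = 10.0 kg, h = 2.0 m
PE = mgh = (10.0)(11.3)(2.0) = 226.0 J = 0.05402 kcal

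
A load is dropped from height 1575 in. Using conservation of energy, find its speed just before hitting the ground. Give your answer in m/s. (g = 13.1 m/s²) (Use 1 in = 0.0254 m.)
Convert to SI: h = 40.005 m
mgh = ½mv² ⇒ v = √(2gh) = √(2·13.1·40.005) = 32.37 m/s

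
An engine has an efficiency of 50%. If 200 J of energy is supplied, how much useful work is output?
W_out = η·W_in = 0.5·200 = 100.0 J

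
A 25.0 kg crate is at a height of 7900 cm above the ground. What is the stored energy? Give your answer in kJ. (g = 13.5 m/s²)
Convert to SI: m = 25.0 kg, h = 79.0 m
PE = mgh = (25.0)(13.5)(79.0) = 26662.5 J = 26.66 kJ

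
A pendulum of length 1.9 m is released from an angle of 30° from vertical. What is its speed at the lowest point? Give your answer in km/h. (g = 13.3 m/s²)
h = L(1 − cosθ) = 1.9(1 − cos30°) = 0.254552 m
v = √(2gh) = √(2·13.3·0.254552) = 2.60213 m/s = 9.368 km/h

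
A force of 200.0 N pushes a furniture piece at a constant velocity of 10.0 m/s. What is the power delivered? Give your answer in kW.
P = Fv = (200.0)(10.0) = 2000.0 W = 2.0 kW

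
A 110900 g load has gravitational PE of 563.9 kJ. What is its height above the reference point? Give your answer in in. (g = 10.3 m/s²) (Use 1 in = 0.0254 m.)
Convert to SI: m = 110.9 kg, PE = 563900 J
h = PE/(mg) = 563900/(110.9·10.3) = 493.666 m = 19440 in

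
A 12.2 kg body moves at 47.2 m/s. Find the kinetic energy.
KE = ½mv² = ½(12.2)(47.2)² = 13590 J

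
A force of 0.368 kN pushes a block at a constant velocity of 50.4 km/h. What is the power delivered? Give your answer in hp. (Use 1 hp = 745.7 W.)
Convert to SI: F = 368.0 N, v = 14.0 m/s
P = Fv = (368.0)(14.0) = 5152.0 W = 6.909 hp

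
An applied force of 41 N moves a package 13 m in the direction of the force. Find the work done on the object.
W = F·d = (41)(13) = 533.0 J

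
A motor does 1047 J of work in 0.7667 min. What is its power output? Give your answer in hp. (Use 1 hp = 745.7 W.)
Convert to SI: W = 1047.0 J, t = 46.002 s
P = W/t = 1047.0/46.002 = 22.7599 W = 0.03052 hp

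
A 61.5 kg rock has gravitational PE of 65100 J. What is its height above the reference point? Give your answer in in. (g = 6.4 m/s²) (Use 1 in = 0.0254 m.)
h = PE/(mg) = 65100.0/(61.5·6.4) = 165.396 m = 6512 in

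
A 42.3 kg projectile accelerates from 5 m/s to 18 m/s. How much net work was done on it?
W = ΔKE = ½m(v₂² − v₁²) = ½(42.3)(18² − 5²) = 6323.85 J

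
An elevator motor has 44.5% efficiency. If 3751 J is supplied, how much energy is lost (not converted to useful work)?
W_lost = W_in(1 − η) = 3751·(1 − 0.445) = 2082 J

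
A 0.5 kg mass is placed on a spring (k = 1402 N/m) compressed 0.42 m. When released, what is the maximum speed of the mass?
½kx² = ½mv² ⇒ v = x√(k/m) = (0.42)√(1402/0.5) = 22.24 m/s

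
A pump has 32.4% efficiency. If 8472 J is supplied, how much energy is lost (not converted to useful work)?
W_lost = W_in(1 − η) = 8472·(1 − 0.324) = 5727 J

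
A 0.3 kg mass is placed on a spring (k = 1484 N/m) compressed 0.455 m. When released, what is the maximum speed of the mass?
½kx² = ½mv² ⇒ v = x√(k/m) = (0.455)√(1484/0.3) = 32.0 m/s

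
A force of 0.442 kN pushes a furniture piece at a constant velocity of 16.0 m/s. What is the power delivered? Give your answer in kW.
Convert to SI: F = 442.0 N, v = 16.0 m/s
P = Fv = (442.0)(16.0) = 7072.0 W = 7.072 kW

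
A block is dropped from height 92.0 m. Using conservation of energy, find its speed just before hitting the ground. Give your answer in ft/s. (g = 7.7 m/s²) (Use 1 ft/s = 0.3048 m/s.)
mgh = ½mv² ⇒ v = √(2gh) = √(2·7.7·92.0) = 37.6404 m/s = 123.5 ft/s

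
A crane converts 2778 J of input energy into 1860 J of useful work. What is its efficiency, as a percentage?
η = W_out/W_in = 1860/2778 = 66.95%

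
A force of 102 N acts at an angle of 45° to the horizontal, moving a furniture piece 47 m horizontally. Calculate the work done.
W = F·d·cosθ = (102)(47)cos(45°) = 3390 J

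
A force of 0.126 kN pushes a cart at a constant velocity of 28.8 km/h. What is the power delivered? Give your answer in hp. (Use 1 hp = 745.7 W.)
Convert to SI: F = 126.0 N, v = 8.0 m/s
P = Fv = (126.0)(8.0) = 1008.0 W = 1.352 hp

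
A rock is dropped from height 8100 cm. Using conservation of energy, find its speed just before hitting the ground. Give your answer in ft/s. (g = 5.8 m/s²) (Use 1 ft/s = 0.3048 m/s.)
Convert to SI: h = 81.0 m
mgh = ½mv² ⇒ v = √(2gh) = √(2·5.8·81.0) = 30.6529 m/s = 100.6 ft/s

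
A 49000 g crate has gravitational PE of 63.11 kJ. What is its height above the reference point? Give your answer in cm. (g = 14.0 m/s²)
Convert to SI: m = 49.0 kg, PE = 63110.0 J
h = PE/(mg) = 63110.0/(49.0·14.0) = 91.9971 m = 9200 cm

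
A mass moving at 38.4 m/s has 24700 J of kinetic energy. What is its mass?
m = 2·KE/v² = 2·24700/(38.4)² = 33.5 kg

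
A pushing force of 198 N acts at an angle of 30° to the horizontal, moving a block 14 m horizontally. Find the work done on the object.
W = F·d·cosθ = (198)(14)cos(30°) = 2401 J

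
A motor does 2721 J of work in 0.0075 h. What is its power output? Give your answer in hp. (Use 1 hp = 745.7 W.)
Convert to SI: W = 2721.0 J, t = 27.0 s
P = W/t = 2721.0/27.0 = 100.778 W = 0.1351 hp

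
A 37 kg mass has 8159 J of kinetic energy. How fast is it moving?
v = √(2·KE/m) = √(2·8159/37) = 21.0 m/s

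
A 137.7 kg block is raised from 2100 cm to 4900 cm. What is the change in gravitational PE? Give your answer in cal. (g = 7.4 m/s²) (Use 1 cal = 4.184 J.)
Convert to SI: m = 137.7 kg, Δh = 28.0 m
ΔPE = mgΔh = (137.7)(7.4)(28.0) = 28531.4 J = 6819 cal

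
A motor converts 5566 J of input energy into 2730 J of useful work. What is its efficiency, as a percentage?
η = W_out/W_in = 2730/5566 = 49.05%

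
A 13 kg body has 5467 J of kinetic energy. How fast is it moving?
v = √(2·KE/m) = √(2·5467/13) = 29.0 m/s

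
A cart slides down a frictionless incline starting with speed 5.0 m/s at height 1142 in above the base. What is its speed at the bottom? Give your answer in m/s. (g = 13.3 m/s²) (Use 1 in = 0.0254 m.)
Convert to SI: v₀ = 5.0 m/s, h = 29.0068 m
½mv₀² + mgh = ½mv² ⇒ v = √(v₀² + 2gh) = √(5.0² + 2·13.3·29.0068) = 28.22 m/s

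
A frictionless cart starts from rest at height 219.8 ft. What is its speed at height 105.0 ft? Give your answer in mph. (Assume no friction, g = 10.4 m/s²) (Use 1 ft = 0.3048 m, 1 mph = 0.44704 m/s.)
Convert to SI: h₁−h₂ = 34.991 m
mgh₁ = mgh₂ + ½mv² ⇒ v = √(2g(h₁−h₂)) = √(2·10.4·34.991) = 26.978 m/s = 60.35 mph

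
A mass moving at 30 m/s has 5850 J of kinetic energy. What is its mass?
m = 2·KE/v² = 2·5850/(30)² = 13.0 kg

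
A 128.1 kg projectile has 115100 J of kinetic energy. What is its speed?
v = √(2·KE/m) = √(2·115100/128.1) = 42.39 m/s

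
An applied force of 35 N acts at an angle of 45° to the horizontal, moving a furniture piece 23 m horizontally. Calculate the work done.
W = F·d·cosθ = (35)(23)cos(45°) = 569.2 J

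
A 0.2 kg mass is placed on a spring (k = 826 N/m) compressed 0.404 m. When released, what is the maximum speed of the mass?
½kx² = ½mv² ⇒ v = x√(k/m) = (0.404)√(826/0.2) = 25.96 m/s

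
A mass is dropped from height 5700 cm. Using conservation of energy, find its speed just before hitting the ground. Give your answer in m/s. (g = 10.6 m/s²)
Convert to SI: h = 57.0 m
mgh = ½mv² ⇒ v = √(2gh) = √(2·10.6·57.0) = 34.76 m/s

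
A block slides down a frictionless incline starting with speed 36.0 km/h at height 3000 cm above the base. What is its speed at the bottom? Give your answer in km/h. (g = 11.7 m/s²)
Convert to SI: v₀ = 10.0 m/s, h = 30.0 m
½mv₀² + mgh = ½mv² ⇒ v = √(v₀² + 2gh) = √(10.0² + 2·11.7·30.0) = 28.3196 m/s = 102.0 km/h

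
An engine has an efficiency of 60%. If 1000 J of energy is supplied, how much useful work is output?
W_out = η·W_in = 0.6·1000 = 600.0 J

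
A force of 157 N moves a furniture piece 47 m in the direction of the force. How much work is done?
W = F·d = (157)(47) = 7379 J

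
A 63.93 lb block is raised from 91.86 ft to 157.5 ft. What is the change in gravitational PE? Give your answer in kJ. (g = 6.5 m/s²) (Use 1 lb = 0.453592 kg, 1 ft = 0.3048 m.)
Convert to SI: m = 28.9981 kg, Δh = 20.0071 m
ΔPE = mgΔh = (28.9981)(6.5)(20.0071) = 3771.09 J = 3.771 kJ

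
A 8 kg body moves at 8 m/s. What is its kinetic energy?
KE = ½mv² = ½(8)(8)² = 256.0 J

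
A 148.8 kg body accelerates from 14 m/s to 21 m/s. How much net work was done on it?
W = ΔKE = ½m(v₂² − v₁²) = ½(148.8)(21² − 14²) = 18228.0 J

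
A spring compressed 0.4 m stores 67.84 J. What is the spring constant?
k = 2·PE/x² = 2·67.84/(0.4)² = 848.0 N/m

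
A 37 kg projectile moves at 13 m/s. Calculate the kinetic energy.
KE = ½mv² = ½(37)(13)² = 3126.5 J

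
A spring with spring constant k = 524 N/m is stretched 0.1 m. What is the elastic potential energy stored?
PE = ½kx² = ½(524)(0.1)² = 2.62 J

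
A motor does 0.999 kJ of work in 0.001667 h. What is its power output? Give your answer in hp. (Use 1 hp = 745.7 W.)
Convert to SI: W = 999.0 J, t = 6.0012 s
P = W/t = 999.0/6.0012 = 166.467 W = 0.2232 hp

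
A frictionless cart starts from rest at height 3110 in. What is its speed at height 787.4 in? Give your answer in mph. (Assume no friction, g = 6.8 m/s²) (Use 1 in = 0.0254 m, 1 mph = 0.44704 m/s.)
Convert to SI: h₁−h₂ = 58.994 m
mgh₁ = mgh₂ + ½mv² ⇒ v = √(2g(h₁−h₂)) = √(2·6.8·58.994) = 28.3252 m/s = 63.36 mph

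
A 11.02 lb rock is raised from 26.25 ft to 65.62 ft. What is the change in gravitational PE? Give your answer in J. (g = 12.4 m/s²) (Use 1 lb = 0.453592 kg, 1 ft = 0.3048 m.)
Convert to SI: m = 4.99858 kg, Δh = 12.0 m
ΔPE = mgΔh = (4.99858)(12.4)(12.0) = 743.8 J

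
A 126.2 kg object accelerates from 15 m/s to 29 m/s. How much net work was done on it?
W = ΔKE = ½m(v₂² − v₁²) = ½(126.2)(29² − 15²) = 38869.6 J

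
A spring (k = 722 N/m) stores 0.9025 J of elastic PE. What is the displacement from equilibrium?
x = √(2·PE/k) = √(2·0.9025/722) = 0.05 m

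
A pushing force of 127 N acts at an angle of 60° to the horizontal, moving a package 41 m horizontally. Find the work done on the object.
W = F·d·cosθ = (127)(41)cos(60°) = 2604 J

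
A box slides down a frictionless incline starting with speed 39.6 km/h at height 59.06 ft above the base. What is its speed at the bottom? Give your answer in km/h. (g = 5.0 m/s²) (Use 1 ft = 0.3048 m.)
Convert to SI: v₀ = 11.0 m/s, h = 18.0015 m
½mv₀² + mgh = ½mv² ⇒ v = √(v₀² + 2gh) = √(11.0² + 2·5.0·18.0015) = 17.3498 m/s = 62.46 km/h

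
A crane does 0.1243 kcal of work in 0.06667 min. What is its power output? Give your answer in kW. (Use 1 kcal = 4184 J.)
Convert to SI: W = 520.071 J, t = 4.0002 s
P = W/t = 520.071/4.0002 = 130.011 W = 0.13 kW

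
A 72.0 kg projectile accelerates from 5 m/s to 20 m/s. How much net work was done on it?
W = ΔKE = ½m(v₂² − v₁²) = ½(72.0)(20² − 5²) = 13500.0 J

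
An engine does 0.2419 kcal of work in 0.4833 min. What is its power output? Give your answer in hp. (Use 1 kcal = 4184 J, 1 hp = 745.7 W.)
Convert to SI: W = 1012.11 J, t = 28.998 s
P = W/t = 1012.11/28.998 = 34.9027 W = 0.04681 hp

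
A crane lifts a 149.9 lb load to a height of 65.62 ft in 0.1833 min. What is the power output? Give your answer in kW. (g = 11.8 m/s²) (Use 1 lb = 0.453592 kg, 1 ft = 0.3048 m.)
Convert to SI: m = 67.9934 kg, h = 20.001 m, t = 10.998 s
P = mgh/t = (67.9934)(11.8)(20.001)/10.998 = 1459.1 W = 1.459 kW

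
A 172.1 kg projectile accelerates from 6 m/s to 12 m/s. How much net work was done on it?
W = ΔKE = ½m(v₂² − v₁²) = ½(172.1)(12² − 6²) = 9293.4 J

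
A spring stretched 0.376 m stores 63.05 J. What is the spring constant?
k = 2·PE/x² = 2·63.05/(0.376)² = 891.9 N/m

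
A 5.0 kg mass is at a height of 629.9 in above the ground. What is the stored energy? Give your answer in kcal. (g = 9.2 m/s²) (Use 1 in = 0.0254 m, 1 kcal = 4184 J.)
Convert to SI: m = 5.0 kg, h = 15.9995 m
PE = mgh = (5.0)(9.2)(15.9995) = 735.975 J = 0.1759 kcal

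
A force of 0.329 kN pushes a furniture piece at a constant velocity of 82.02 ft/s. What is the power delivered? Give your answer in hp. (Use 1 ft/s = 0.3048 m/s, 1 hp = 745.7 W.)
Convert to SI: F = 329.0 N, v = 24.9997 m/s
P = Fv = (329.0)(24.9997) = 8224.9 W = 11.03 hp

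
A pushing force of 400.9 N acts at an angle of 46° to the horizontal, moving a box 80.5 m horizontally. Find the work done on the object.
W = F·d·cosθ = (400.9)(80.5)cos(46°) = 22420 J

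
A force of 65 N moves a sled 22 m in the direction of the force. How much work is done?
W = F·d = (65)(22) = 1430 J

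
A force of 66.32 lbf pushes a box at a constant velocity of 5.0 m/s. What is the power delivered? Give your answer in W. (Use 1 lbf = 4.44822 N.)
Convert to SI: F = 295.006 N, v = 5.0 m/s
P = Fv = (295.006)(5.0) = 1475 W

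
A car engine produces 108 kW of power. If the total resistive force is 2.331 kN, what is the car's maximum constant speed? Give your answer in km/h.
Convert to SI: F = 2331.0 N
P = Fv ⇒ v = P/F = 108000 W/2331.0 N = 46.332 m/s = 166.8 km/h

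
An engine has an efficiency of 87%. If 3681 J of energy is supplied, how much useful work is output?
W_out = η·W_in = 0.87·3681 = 3202.47 J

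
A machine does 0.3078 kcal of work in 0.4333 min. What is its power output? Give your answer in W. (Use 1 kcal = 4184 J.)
Convert to SI: W = 1287.84 J, t = 25.998 s
P = W/t = 1287.84/25.998 = 49.54 W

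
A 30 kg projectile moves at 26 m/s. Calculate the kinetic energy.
KE = ½mv² = ½(30)(26)² = 10140.0 J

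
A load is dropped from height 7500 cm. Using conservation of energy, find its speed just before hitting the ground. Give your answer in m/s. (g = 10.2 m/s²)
Convert to SI: h = 75.0 m
mgh = ½mv² ⇒ v = √(2gh) = √(2·10.2·75.0) = 39.12 m/s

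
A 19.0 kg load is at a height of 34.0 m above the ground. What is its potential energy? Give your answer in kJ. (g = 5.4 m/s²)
PE = mgh = (19.0)(5.4)(34.0) = 3488.4 J = 3.488 kJ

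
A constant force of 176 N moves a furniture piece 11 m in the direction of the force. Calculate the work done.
W = F·d = (176)(11) = 1936 J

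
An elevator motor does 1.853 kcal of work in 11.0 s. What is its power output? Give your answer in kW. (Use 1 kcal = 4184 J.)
Convert to SI: W = 7752.95 J, t = 11.0 s
P = W/t = 7752.95/11.0 = 704.814 W = 0.7048 kW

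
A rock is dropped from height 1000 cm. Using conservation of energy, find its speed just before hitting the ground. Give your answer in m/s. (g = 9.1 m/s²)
Convert to SI: h = 10.0 m
mgh = ½mv² ⇒ v = √(2gh) = √(2·9.1·10.0) = 13.49 m/s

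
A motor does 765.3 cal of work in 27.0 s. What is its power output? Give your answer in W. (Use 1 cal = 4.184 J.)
Convert to SI: W = 3202.02 J, t = 27.0 s
P = W/t = 3202.02/27.0 = 118.6 W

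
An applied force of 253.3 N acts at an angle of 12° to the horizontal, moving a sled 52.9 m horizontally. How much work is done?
W = F·d·cosθ = (253.3)(52.9)cos(12°) = 13110 J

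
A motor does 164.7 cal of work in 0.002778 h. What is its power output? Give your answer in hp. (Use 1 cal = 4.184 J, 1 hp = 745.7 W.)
Convert to SI: W = 689.105 J, t = 10.0008 s
P = W/t = 689.105/10.0008 = 68.905 W = 0.0924 hp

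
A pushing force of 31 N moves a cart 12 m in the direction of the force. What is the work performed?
W = F·d = (31)(12) = 372.0 J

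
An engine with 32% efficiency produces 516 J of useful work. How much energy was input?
W_in = W_out/η = 516/0.32 = 1613 J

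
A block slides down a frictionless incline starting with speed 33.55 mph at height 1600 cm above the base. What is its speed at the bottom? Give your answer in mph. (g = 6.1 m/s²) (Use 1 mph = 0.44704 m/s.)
Convert to SI: v₀ = 14.9982 m/s, h = 16.0 m
½mv₀² + mgh = ½mv² ⇒ v = √(v₀² + 2gh) = √(14.9982² + 2·6.1·16.0) = 20.4975 m/s = 45.85 mph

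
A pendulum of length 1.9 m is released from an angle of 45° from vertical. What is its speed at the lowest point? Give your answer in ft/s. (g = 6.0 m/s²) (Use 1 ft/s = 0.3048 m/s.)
h = L(1 − cosθ) = 1.9(1 − cos45°) = 0.556497 m
v = √(2gh) = √(2·6.0·0.556497) = 2.58418 m/s = 8.478 ft/s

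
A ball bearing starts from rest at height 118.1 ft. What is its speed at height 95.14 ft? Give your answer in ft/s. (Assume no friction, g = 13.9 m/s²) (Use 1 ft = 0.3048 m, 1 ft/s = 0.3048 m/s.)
Convert to SI: h₁−h₂ = 6.99821 m
mgh₁ = mgh₂ + ½mv² ⇒ v = √(2g(h₁−h₂)) = √(2·13.9·6.99821) = 13.9481 m/s = 45.76 ft/s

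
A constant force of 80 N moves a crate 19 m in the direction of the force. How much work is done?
W = F·d = (80)(19) = 1520 J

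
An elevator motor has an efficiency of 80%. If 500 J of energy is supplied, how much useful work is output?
W_out = η·W_in = 0.8·500 = 400.0 J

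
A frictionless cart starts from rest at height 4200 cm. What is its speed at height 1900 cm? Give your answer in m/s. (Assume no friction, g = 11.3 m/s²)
Convert to SI: h₁−h₂ = 23.0 m
mgh₁ = mgh₂ + ½mv² ⇒ v = √(2g(h₁−h₂)) = √(2·11.3·23.0) = 22.8 m/s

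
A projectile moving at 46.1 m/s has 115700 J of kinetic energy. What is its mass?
m = 2·KE/v² = 2·115700/(46.1)² = 108.9 kg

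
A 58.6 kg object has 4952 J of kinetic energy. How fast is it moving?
v = √(2·KE/m) = √(2·4952/58.6) = 13.0 m/s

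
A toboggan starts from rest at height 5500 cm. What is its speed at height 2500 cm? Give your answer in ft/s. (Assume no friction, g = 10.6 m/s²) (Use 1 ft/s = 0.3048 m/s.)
Convert to SI: h₁−h₂ = 30.0 m
mgh₁ = mgh₂ + ½mv² ⇒ v = √(2g(h₁−h₂)) = √(2·10.6·30.0) = 25.219 m/s = 82.74 ft/s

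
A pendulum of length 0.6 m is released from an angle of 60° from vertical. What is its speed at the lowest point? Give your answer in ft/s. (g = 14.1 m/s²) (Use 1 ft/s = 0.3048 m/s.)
h = L(1 − cosθ) = 0.6(1 − cos60°) = 0.3 m
v = √(2gh) = √(2·14.1·0.3) = 2.90861 m/s = 9.543 ft/s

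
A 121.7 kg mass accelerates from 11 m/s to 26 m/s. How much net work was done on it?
W = ΔKE = ½m(v₂² − v₁²) = ½(121.7)(26² − 11²) = 33771.75 J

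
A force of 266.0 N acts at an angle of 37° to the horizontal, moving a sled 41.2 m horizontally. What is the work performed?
W = F·d·cosθ = (266.0)(41.2)cos(37°) = 8752 J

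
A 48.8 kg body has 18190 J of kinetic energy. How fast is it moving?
v = √(2·KE/m) = √(2·18190/48.8) = 27.3 m/s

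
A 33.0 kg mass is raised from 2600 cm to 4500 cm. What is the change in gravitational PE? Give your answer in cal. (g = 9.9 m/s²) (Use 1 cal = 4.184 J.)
Convert to SI: m = 33.0 kg, Δh = 19.0 m
ΔPE = mgΔh = (33.0)(9.9)(19.0) = 6207.3 J = 1484 cal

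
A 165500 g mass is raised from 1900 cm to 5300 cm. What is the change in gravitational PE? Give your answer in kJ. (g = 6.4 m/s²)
Convert to SI: m = 165.5 kg, Δh = 34.0 m
ΔPE = mgΔh = (165.5)(6.4)(34.0) = 36012.8 J = 36.01 kJ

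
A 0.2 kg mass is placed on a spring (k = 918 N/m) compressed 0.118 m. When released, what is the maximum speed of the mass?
½kx² = ½mv² ⇒ v = x√(k/m) = (0.118)√(918/0.2) = 7.994 m/s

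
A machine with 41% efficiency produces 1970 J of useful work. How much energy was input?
W_in = W_out/η = 1970/0.41 = 4805 J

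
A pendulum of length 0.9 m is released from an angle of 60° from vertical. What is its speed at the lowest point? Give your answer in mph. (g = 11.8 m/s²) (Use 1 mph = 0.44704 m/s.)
h = L(1 − cosθ) = 0.9(1 − cos60°) = 0.45 m
v = √(2gh) = √(2·11.8·0.45) = 3.25883 m/s = 7.29 mph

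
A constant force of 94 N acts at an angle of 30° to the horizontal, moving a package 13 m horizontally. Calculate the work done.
W = F·d·cosθ = (94)(13)cos(30°) = 1058 J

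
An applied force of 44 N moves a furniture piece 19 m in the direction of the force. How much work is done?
W = F·d = (44)(19) = 836.0 J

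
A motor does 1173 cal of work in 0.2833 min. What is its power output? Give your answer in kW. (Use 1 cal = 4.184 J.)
Convert to SI: W = 4907.83 J, t = 16.998 s
P = W/t = 4907.83/16.998 = 288.73 W = 0.2887 kW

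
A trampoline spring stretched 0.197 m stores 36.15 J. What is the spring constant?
k = 2·PE/x² = 2·36.15/(0.197)² = 1863 N/m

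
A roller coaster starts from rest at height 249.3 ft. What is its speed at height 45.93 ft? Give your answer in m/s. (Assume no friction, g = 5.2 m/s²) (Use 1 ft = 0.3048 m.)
Convert to SI: h₁−h₂ = 61.9872 m
mgh₁ = mgh₂ + ½mv² ⇒ v = √(2g(h₁−h₂)) = √(2·5.2·61.9872) = 25.39 m/s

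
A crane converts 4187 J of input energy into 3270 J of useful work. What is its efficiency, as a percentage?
η = W_out/W_in = 3270/4187 = 78.1%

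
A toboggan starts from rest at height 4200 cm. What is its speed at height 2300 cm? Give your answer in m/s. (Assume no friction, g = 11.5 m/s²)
Convert to SI: h₁−h₂ = 19.0 m
mgh₁ = mgh₂ + ½mv² ⇒ v = √(2g(h₁−h₂)) = √(2·11.5·19.0) = 20.9 m/s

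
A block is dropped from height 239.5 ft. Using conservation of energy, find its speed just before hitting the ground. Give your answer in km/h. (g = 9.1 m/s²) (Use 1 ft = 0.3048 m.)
Convert to SI: h = 72.9996 m
mgh = ½mv² ⇒ v = √(2gh) = √(2·9.1·72.9996) = 36.4499 m/s = 131.2 km/h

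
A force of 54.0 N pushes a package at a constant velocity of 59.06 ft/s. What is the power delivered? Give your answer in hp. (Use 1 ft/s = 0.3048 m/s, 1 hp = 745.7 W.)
Convert to SI: F = 54.0 N, v = 18.0015 m/s
P = Fv = (54.0)(18.0015) = 972.08 W = 1.304 hp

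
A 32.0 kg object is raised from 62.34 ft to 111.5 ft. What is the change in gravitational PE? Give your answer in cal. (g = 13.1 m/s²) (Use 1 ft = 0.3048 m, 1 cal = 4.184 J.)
Convert to SI: m = 32.0 kg, Δh = 14.984 m
ΔPE = mgΔh = (32.0)(13.1)(14.984) = 6281.28 J = 1501 cal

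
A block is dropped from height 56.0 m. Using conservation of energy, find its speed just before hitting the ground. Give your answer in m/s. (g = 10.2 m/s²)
mgh = ½mv² ⇒ v = √(2gh) = √(2·10.2·56.0) = 33.8 m/s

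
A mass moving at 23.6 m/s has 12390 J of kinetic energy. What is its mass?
m = 2·KE/v² = 2·12390/(23.6)² = 44.49 kg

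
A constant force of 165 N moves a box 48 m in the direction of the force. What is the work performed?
W = F·d = (165)(48) = 7920 J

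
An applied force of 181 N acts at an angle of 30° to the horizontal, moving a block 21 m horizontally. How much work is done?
W = F·d·cosθ = (181)(21)cos(30°) = 3292 J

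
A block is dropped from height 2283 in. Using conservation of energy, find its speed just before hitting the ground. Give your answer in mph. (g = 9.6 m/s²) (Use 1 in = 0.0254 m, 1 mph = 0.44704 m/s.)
Convert to SI: h = 57.9882 m
mgh = ½mv² ⇒ v = √(2gh) = √(2·9.6·57.9882) = 33.3673 m/s = 74.64 mph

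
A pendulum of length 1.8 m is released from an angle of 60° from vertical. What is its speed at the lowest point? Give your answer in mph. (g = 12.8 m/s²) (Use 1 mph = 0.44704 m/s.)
h = L(1 − cosθ) = 1.8(1 − cos60°) = 0.9 m
v = √(2gh) = √(2·12.8·0.9) = 4.8 m/s = 10.74 mph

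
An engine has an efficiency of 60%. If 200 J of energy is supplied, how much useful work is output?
W_out = η·W_in = 0.6·200 = 120.0 J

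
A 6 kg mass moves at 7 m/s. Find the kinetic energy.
KE = ½mv² = ½(6)(7)² = 147.0 J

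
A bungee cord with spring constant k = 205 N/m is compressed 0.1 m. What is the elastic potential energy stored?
PE = ½kx² = ½(205)(0.1)² = 1.025 J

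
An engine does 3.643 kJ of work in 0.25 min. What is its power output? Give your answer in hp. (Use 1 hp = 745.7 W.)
Convert to SI: W = 3643.0 J, t = 15.0 s
P = W/t = 3643.0/15.0 = 242.867 W = 0.3257 hp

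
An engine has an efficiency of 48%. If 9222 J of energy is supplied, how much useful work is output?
W_out = η·W_in = 0.48·9222 = 4426.56 J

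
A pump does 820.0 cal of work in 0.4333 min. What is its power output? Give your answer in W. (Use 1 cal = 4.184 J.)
Convert to SI: W = 3430.88 J, t = 25.998 s
P = W/t = 3430.88/25.998 = 132.0 W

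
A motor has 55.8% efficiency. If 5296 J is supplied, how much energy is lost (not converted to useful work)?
W_lost = W_in(1 − η) = 5296·(1 − 0.558) = 2341 J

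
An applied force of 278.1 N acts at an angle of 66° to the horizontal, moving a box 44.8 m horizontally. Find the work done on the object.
W = F·d·cosθ = (278.1)(44.8)cos(66°) = 5067 J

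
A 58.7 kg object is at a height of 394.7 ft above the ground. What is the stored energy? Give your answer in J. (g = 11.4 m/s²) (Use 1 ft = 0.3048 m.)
Convert to SI: m = 58.7 kg, h = 120.305 m
PE = mgh = (58.7)(11.4)(120.305) = 80510 J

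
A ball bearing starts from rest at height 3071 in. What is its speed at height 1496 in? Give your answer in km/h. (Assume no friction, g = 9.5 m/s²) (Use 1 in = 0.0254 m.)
Convert to SI: h₁−h₂ = 40.005 m
mgh₁ = mgh₂ + ½mv² ⇒ v = √(2g(h₁−h₂)) = √(2·9.5·40.005) = 27.5698 m/s = 99.25 km/h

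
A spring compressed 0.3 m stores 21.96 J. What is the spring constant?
k = 2·PE/x² = 2·21.96/(0.3)² = 488.0 N/m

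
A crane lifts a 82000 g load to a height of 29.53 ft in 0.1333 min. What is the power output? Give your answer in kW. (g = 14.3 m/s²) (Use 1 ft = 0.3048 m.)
Convert to SI: m = 82.0 kg, h = 9.00074 m, t = 7.998 s
P = mgh/t = (82.0)(14.3)(9.00074)/7.998 = 1319.61 W = 1.32 kW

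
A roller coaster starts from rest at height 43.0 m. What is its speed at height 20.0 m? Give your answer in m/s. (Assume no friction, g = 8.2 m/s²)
mgh₁ = mgh₂ + ½mv² ⇒ v = √(2g(h₁−h₂)) = √(2·8.2·23.0) = 19.42 m/s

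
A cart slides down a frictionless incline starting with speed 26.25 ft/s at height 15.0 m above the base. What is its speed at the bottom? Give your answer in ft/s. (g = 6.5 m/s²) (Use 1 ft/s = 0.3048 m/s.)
Convert to SI: v₀ = 8.001 m/s, h = 15.0 m
½mv₀² + mgh = ½mv² ⇒ v = √(v₀² + 2gh) = √(8.001² + 2·6.5·15.0) = 16.094 m/s = 52.8 ft/s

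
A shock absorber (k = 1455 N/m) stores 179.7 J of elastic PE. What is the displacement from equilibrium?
x = √(2·PE/k) = √(2·179.7/1455) = 0.497 m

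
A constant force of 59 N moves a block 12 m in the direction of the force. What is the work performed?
W = F·d = (59)(12) = 708.0 J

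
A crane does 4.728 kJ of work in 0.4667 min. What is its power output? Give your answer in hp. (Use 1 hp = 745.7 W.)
Convert to SI: W = 4728.0 J, t = 28.002 s
P = W/t = 4728.0/28.002 = 168.845 W = 0.2264 hp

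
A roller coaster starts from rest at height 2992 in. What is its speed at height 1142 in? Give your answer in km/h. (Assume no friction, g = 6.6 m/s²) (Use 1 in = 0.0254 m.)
Convert to SI: h₁−h₂ = 46.99 m
mgh₁ = mgh₂ + ½mv² ⇒ v = √(2g(h₁−h₂)) = √(2·6.6·46.99) = 24.9052 m/s = 89.66 km/h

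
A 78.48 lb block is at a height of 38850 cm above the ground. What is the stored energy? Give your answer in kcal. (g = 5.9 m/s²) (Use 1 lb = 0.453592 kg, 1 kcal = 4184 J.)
Convert to SI: m = 35.5979 kg, h = 388.5 m
PE = mgh = (35.5979)(5.9)(388.5) = 81595.7 J = 19.5 kcal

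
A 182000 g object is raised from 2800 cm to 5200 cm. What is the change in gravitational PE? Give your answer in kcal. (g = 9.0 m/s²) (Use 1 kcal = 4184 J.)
Convert to SI: m = 182.0 kg, Δh = 24.0 m
ΔPE = mgΔh = (182.0)(9.0)(24.0) = 39312.0 J = 9.396 kcal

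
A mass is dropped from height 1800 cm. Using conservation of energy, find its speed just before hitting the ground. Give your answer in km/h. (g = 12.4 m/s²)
Convert to SI: h = 18.0 m
mgh = ½mv² ⇒ v = √(2gh) = √(2·12.4·18.0) = 21.1282 m/s = 76.06 km/h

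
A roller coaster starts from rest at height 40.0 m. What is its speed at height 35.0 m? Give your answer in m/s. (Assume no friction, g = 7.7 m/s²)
mgh₁ = mgh₂ + ½mv² ⇒ v = √(2g(h₁−h₂)) = √(2·7.7·5.0) = 8.775 m/s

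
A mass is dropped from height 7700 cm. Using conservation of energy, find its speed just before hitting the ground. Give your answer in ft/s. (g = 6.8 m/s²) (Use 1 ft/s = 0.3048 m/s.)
Convert to SI: h = 77.0 m
mgh = ½mv² ⇒ v = √(2gh) = √(2·6.8·77.0) = 32.3605 m/s = 106.2 ft/s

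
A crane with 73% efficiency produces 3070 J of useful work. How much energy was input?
W_in = W_out/η = 3070/0.73 = 4205 J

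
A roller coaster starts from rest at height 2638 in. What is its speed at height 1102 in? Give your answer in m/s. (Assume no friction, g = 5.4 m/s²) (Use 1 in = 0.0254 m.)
Convert to SI: h₁−h₂ = 39.0144 m
mgh₁ = mgh₂ + ½mv² ⇒ v = √(2g(h₁−h₂)) = √(2·5.4·39.0144) = 20.53 m/s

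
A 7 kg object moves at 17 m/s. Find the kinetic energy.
KE = ½mv² = ½(7)(17)² = 1011.5 J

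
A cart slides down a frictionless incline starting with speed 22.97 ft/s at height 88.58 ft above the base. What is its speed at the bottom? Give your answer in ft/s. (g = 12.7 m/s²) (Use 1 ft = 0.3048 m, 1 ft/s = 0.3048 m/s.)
Convert to SI: v₀ = 7.00126 m/s, h = 26.9992 m
½mv₀² + mgh = ½mv² ⇒ v = √(v₀² + 2gh) = √(7.00126² + 2·12.7·26.9992) = 27.1071 m/s = 88.93 ft/s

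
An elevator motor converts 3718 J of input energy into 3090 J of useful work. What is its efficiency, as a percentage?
η = W_out/W_in = 3090/3718 = 83.11%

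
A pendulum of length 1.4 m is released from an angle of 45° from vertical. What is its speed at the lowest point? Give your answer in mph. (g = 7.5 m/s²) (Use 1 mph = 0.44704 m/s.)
h = L(1 − cosθ) = 1.4(1 − cos45°) = 0.410051 m
v = √(2gh) = √(2·7.5·0.410051) = 2.48007 m/s = 5.548 mph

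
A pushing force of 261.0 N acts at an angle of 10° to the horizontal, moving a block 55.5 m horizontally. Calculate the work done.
W = F·d·cosθ = (261.0)(55.5)cos(10°) = 14270 J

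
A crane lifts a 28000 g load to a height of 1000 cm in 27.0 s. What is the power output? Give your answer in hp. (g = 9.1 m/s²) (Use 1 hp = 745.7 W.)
Convert to SI: m = 28.0 kg, h = 10.0 m, t = 27.0 s
P = mgh/t = (28.0)(9.1)(10.0)/27.0 = 94.3704 W = 0.1266 hp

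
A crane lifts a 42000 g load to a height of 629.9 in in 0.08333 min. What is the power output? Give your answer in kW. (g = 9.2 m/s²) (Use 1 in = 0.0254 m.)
Convert to SI: m = 42.0 kg, h = 15.9995 m, t = 4.9998 s
P = mgh/t = (42.0)(9.2)(15.9995)/4.9998 = 1236.49 W = 1.236 kW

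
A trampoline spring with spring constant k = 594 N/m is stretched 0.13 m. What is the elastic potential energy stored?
PE = ½kx² = ½(594)(0.13)² = 5.019 J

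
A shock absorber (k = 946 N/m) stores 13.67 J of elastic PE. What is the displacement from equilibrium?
x = √(2·PE/k) = √(2·13.67/946) = 0.17 m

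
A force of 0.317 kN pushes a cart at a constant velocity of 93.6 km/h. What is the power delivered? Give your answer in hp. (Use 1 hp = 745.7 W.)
Convert to SI: F = 317.0 N, v = 26.0 m/s
P = Fv = (317.0)(26.0) = 8242.0 W = 11.05 hp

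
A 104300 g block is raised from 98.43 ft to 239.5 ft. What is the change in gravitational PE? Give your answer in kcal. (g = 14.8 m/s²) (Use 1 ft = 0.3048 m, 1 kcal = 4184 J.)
Convert to SI: m = 104.3 kg, Δh = 42.9981 m
ΔPE = mgΔh = (104.3)(14.8)(42.9981) = 66373.6 J = 15.86 kcal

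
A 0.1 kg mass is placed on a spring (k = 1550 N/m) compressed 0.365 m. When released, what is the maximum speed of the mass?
½kx² = ½mv² ⇒ v = x√(k/m) = (0.365)√(1550/0.1) = 45.44 m/s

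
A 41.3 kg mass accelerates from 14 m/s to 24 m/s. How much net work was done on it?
W = ΔKE = ½m(v₂² − v₁²) = ½(41.3)(24² − 14²) = 7847.0 J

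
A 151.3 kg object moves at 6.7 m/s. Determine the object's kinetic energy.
KE = ½mv² = ½(151.3)(6.7)² = 3396 J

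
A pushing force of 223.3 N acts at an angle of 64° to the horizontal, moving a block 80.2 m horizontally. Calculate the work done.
W = F·d·cosθ = (223.3)(80.2)cos(64°) = 7851 J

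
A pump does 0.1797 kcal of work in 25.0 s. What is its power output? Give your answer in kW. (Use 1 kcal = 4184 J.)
Convert to SI: W = 751.865 J, t = 25.0 s
P = W/t = 751.865/25.0 = 30.0746 W = 0.03007 kW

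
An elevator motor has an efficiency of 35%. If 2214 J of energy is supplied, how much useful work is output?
W_out = η·W_in = 0.35·2214 = 774.9 J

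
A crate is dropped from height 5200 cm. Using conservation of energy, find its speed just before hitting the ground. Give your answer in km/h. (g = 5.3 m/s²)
Convert to SI: h = 52.0 m
mgh = ½mv² ⇒ v = √(2gh) = √(2·5.3·52.0) = 23.4776 m/s = 84.52 km/h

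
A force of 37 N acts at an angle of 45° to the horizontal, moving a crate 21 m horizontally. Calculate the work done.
W = F·d·cosθ = (37)(21)cos(45°) = 549.4 J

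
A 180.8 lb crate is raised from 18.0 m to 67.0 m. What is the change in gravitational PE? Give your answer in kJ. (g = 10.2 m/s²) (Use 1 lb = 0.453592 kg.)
Convert to SI: m = 82.0094 kg, Δh = 49.0 m
ΔPE = mgΔh = (82.0094)(10.2)(49.0) = 40988.3 J = 40.99 kJ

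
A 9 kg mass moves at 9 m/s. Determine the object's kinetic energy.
KE = ½mv² = ½(9)(9)² = 364.5 J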